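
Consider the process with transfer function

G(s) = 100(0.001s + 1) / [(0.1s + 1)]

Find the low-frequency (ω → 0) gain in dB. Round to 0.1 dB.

G(0) = 100 · 1 / 1 = 100
20 log₁₀(100) ≈ 40.00 dB

40.0 dB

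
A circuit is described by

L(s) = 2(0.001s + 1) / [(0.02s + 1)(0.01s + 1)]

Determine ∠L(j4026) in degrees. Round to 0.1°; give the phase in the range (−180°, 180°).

At ω = 4026 rad/s:
zero (1 + j4026·0.001) = 1 + j4.026 → |·| ≈ 4.1483, ∠ ≈ 76.05°
pole (1 + j4026·0.02) = 1 + j80.52 → |·| ≈ 80.526, ∠ ≈ 89.29°
pole (1 + j4026·0.01) = 1 + j40.26 → |·| ≈ 40.272, ∠ ≈ 88.58°
∠L = (76.05°) − (89.29° + 88.58°) = -101.82°

-101.8°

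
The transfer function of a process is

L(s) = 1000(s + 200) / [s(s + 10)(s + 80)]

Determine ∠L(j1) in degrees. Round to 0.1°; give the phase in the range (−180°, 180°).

At s = jω = j1:
zero (s+200): 200 + j1 → |·| = √(200²+1²) = √40001 ≈ 200, ∠ = arctan(1/200) ≈ 0.29°
pole (s+10): 10 + j1 → |·| = √(10²+1²) = √101 ≈ 10.05, ∠ = arctan(1/10) ≈ 5.71°
pole (s+80): 80 + j1 → |·| = √(80²+1²) = √6401 ≈ 80.006, ∠ = arctan(1/80) ≈ 0.72°
pole at origin: |s| = 1, ∠ = 90.00° (in denominator)
∠L = 0.29° − 96.43° = -96.14°

-96.1°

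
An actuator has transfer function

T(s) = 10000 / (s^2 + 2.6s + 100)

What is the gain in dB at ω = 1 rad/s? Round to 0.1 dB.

40.1 dB

At s = jω = j1:
quadratic: (j1)² + 2.6·j1 + 100 = 99 + j2.6 → |·| ≈ 99.034, ∠ ≈ 1.50°
|T| = 10000 / 99.034 ≈ 100.98
Gain = 20 log₁₀(100.98) ≈ 40.08 dB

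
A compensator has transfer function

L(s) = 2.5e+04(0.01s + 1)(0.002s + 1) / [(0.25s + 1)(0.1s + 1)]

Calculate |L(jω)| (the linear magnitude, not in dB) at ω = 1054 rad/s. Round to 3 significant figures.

At ω = 1054 rad/s:
zero (1 + j1054·0.01) = 1 + j10.54 → |·| ≈ 10.587, ∠ ≈ 84.58°
zero (1 + j1054·0.002) = 1 + j2.108 → |·| ≈ 2.3332, ∠ ≈ 64.62°
pole (1 + j1054·0.25) = 1 + j263.5 → |·| ≈ 263.5, ∠ ≈ 89.78°
pole (1 + j1054·0.1) = 1 + j105.4 → |·| ≈ 105.4, ∠ ≈ 89.46°
|L| = 2.5e+04 · 10.587 · 2.3332 / (263.5 · 105.4) ≈ 22.235

22.2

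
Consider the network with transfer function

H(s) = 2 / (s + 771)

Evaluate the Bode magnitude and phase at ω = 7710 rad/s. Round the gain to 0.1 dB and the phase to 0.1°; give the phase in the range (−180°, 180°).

-71.8 dB, -84.3°

At s = jω = j7710:
pole (s+771): 771 + j7710 → |·| = √(771²+7710²) = √60038541 ≈ 7748.5, ∠ = arctan(7710/771) ≈ 84.29°
|H| = 2 / 7748.5 ≈ 0.00025811
Gain = 20 log₁₀(0.00025811) ≈ -71.76 dB
∠H = 0.00° − 84.29° = -84.29°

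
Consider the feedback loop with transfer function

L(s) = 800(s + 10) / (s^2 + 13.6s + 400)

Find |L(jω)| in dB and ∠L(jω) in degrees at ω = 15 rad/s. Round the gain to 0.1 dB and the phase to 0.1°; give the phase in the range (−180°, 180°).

At s = jω = j15:
zero (s+10): 10 + j15 → |·| = √(10²+15²) = √325 ≈ 18.028, ∠ = arctan(15/10) ≈ 56.31°
quadratic: (j15)² + 13.6·j15 + 400 = 175 + j204 → |·| ≈ 268.78, ∠ ≈ 49.38°
|L| = 800 · 18.028 / 268.78 ≈ 53.659
Gain = 20 log₁₀(53.659) ≈ 34.59 dB
∠L = 56.31° − 49.38° = 6.93°

34.6 dB, 6.9°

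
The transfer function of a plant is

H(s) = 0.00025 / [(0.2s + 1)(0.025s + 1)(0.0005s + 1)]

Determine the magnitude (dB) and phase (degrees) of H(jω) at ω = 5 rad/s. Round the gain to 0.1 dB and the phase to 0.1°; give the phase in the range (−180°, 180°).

At ω = 5 rad/s:
pole (1 + j5·0.2) = 1 + j1 → |·| ≈ 1.4142, ∠ ≈ 45.00°
pole (1 + j5·0.025) = 1 + j0.125 → |·| ≈ 1.0078, ∠ ≈ 7.13°
pole (1 + j5·0.0005) = 1 + j0.0025 → |·| ≈ 1, ∠ ≈ 0.14°
|H| = 0.00025 · 1 / (1.4142 · 1.0078 · 1) ≈ 0.00017541
Gain = 20 log₁₀(0.00017541) ≈ -75.12 dB
∠H = (0°) − (45.00° + 7.13° + 0.14°) = -52.27°

-75.1 dB, -52.3°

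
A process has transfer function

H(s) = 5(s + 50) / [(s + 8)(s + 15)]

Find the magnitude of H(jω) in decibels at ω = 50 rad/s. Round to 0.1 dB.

At s = jω = j50:
zero (s+50): 50 + j50 → |·| = √(50²+50²) = √5000 ≈ 70.711, ∠ = arctan(50/50) ≈ 45.00°
pole (s+8): 8 + j50 → |·| = √(8²+50²) = √2564 ≈ 50.636, ∠ = arctan(50/8) ≈ 80.91°
pole (s+15): 15 + j50 → |·| = √(15²+50²) = √2725 ≈ 52.202, ∠ = arctan(50/15) ≈ 73.30°
|H| = 5 · 70.711 / 2643.3 ≈ 0.13376
Gain = 20 log₁₀(0.13376) ≈ -17.47 dB

-17.5 dB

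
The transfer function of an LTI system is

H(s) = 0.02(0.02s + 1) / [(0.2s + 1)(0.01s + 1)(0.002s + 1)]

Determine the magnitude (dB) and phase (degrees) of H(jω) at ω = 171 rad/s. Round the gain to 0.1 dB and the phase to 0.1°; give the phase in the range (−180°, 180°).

At ω = 171 rad/s:
zero (1 + j171·0.02) = 1 + j3.42 → |·| ≈ 3.5632, ∠ ≈ 73.70°
pole (1 + j171·0.2) = 1 + j34.2 → |·| ≈ 34.215, ∠ ≈ 88.33°
pole (1 + j171·0.01) = 1 + j1.71 → |·| ≈ 1.9809, ∠ ≈ 59.68°
pole (1 + j171·0.002) = 1 + j0.342 → |·| ≈ 1.0569, ∠ ≈ 18.88°
|H| = 0.02 · 3.5632 / (34.215 · 1.9809 · 1.0569) ≈ 0.00099485
Gain = 20 log₁₀(0.00099485) ≈ -60.04 dB
∠H = (73.70°) − (88.33° + 59.68° + 18.88°) = -93.19°

-60.0 dB, -93.2°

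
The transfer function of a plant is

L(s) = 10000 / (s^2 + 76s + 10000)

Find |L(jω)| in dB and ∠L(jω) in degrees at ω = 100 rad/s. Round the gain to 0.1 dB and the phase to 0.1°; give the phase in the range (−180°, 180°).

2.4 dB, -90.0°

At s = jω = j100:
quadratic: (j100)² + 76·j100 + 10000 = 0 + j7600 → |·| ≈ 7600, ∠ ≈ 90.00°
|L| = 10000 / 7600 ≈ 1.3158
Gain = 20 log₁₀(1.3158) ≈ 2.38 dB
∠L = 0.00° − 90.00° = -90.00°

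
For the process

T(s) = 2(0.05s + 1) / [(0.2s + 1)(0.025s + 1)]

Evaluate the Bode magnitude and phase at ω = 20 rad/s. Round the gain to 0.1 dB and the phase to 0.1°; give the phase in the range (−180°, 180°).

At ω = 20 rad/s:
zero (1 + j20·0.05) = 1 + j1 → |·| ≈ 1.4142, ∠ ≈ 45.00°
pole (1 + j20·0.2) = 1 + j4 → |·| ≈ 4.1231, ∠ ≈ 75.96°
pole (1 + j20·0.025) = 1 + j0.5 → |·| ≈ 1.118, ∠ ≈ 26.57°
|T| = 2 · 1.4142 / (4.1231 · 1.118) ≈ 0.61359
Gain = 20 log₁₀(0.61359) ≈ -4.24 dB
∠T = (45.00°) − (75.96° + 26.57°) = -57.53°

-4.2 dB, -57.5°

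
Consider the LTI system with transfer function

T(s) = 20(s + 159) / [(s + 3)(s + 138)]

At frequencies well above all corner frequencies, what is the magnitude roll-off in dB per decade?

-20 dB/decade

Each pole contributes −20 dB/decade at high frequency; each zero contributes +20 dB/decade.
Net: 1 zero(s) − 2 pole(s) → -20 dB/decade.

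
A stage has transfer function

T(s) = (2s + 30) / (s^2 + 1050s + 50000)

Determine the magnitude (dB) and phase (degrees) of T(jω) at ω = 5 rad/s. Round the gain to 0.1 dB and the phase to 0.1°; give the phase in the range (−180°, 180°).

-64.0 dB, 12.4°

Substitute s = j5:
Numerator: 2(j5) + 30 = 30 + j10
Denominator: (j5)^2 + 1050(j5) + 50000 = 49975 + j5250
|N| = √(30² + 10²) ≈ 31.623, ∠N ≈ 18.43°
|D| = √(49975² + 5250²) ≈ 50250, ∠D ≈ 6.00°
|T| = 31.623 / 50250 ≈ 0.00062931
Gain = 20 log₁₀(0.00062931) ≈ -64.02 dB
∠T = 18.43° − 6.00° = 12.43°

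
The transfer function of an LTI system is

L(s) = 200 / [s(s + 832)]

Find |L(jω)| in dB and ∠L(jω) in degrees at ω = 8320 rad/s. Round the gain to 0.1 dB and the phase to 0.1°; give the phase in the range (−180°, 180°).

At s = jω = j8320:
pole (s+832): 832 + j8320 → |·| = √(832²+8320²) = √69914624 ≈ 8361.5, ∠ = arctan(8320/832) ≈ 84.29°
pole at origin: |s| = 8320, ∠ = 90.00° (in denominator)
|L| = 200 / 6.9568e+07 ≈ 2.8749e-06
Gain = 20 log₁₀(2.8749e-06) ≈ -110.83 dB
∠L = 0.00° − 174.29° = -174.29°

-110.8 dB, -174.3°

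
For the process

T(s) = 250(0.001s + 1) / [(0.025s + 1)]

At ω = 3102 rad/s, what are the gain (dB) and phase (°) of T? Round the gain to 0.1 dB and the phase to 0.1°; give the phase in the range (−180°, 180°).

20.4 dB, -17.1°

At ω = 3102 rad/s:
zero (1 + j3102·0.001) = 1 + j3.102 → |·| ≈ 3.2592, ∠ ≈ 72.13°
pole (1 + j3102·0.025) = 1 + j77.55 → |·| ≈ 77.556, ∠ ≈ 89.26°
|T| = 250 · 3.2592 / (77.556) ≈ 10.506
Gain = 20 log₁₀(10.506) ≈ 20.43 dB
∠T = (72.13°) − (89.26°) = -17.13°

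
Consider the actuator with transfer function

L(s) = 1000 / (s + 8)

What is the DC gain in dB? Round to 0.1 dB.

L(0) = 1000 / (8) = 125
20 log₁₀(125) ≈ 41.94 dB

41.9 dB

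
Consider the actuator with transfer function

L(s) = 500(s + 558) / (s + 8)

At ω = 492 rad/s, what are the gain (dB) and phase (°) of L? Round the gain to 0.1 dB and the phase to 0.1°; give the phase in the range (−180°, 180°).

At s = jω = j492:
zero (s+558): 558 + j492 → |·| = √(558²+492²) = √553428 ≈ 743.93, ∠ = arctan(492/558) ≈ 41.40°
pole (s+8): 8 + j492 → |·| = √(8²+492²) = √242128 ≈ 492.07, ∠ = arctan(492/8) ≈ 89.07°
|L| = 500 · 743.93 / 492.07 ≈ 755.92
Gain = 20 log₁₀(755.92) ≈ 57.57 dB
∠L = 41.40° − 89.07° = -47.67°

57.6 dB, -47.7°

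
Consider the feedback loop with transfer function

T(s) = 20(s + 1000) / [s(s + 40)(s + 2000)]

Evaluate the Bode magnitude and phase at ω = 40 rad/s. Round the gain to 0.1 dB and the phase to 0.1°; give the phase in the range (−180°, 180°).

-47.1 dB, -133.9°

At s = jω = j40:
zero (s+1000): 1000 + j40 → |·| = √(1000²+40²) = √1001600 ≈ 1000.8, ∠ = arctan(40/1000) ≈ 2.29°
pole (s+40): 40 + j40 → |·| = √(40²+40²) = √3200 ≈ 56.569, ∠ = arctan(40/40) ≈ 45.00°
pole (s+2000): 2000 + j40 → |·| = √(2000²+40²) = √4001600 ≈ 2000.4, ∠ = arctan(40/2000) ≈ 1.15°
pole at origin: |s| = 40, ∠ = 90.00° (in denominator)
|T| = 20 · 1000.8 / 4.5264e+06 ≈ 0.0044221
Gain = 20 log₁₀(0.0044221) ≈ -47.09 dB
∠T = 2.29° − 136.15° = -133.86°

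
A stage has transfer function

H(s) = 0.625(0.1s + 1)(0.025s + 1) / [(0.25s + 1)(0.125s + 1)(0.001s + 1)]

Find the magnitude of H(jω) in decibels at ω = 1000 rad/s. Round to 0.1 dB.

At ω = 1000 rad/s:
zero (1 + j1000·0.1) = 1 + j100 → |·| ≈ 100, ∠ ≈ 89.43°
zero (1 + j1000·0.025) = 1 + j25 → |·| ≈ 25.02, ∠ ≈ 87.71°
pole (1 + j1000·0.25) = 1 + j250 → |·| ≈ 250, ∠ ≈ 89.77°
pole (1 + j1000·0.125) = 1 + j125 → |·| ≈ 125, ∠ ≈ 89.54°
pole (1 + j1000·0.001) = 1 + j1 → |·| ≈ 1.4142, ∠ ≈ 45.00°
|H| = 0.625 · 100 · 25.02 / (250 · 125 · 1.4142) ≈ 0.035384
Gain = 20 log₁₀(0.035384) ≈ -29.02 dB

-29.0 dB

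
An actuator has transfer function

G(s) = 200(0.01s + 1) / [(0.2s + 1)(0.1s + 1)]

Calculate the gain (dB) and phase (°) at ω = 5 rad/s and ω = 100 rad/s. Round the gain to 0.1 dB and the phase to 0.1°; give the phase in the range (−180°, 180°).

ω = 5: 42.1 dB, -68.7°; ω = 100: 3.0 dB, -126.4°

At ω = 5 rad/s:
zero (1 + j5·0.01) = 1 + j0.05 → |·| ≈ 1.0012, ∠ ≈ 2.86°
pole (1 + j5·0.2) = 1 + j1 → |·| ≈ 1.4142, ∠ ≈ 45.00°
pole (1 + j5·0.1) = 1 + j0.5 → |·| ≈ 1.118, ∠ ≈ 26.57°
|G| = 200 · 1.0012 / (1.4142 · 1.118) ≈ 126.65
Gain = 20 log₁₀(126.65) ≈ 42.05 dB
∠G = (2.86°) − (45.00° + 26.57°) = -68.71°

At ω = 100 rad/s:
zero (1 + j100·0.01) = 1 + j1 → |·| ≈ 1.4142, ∠ ≈ 45.00°
pole (1 + j100·0.2) = 1 + j20 → |·| ≈ 20.025, ∠ ≈ 87.14°
pole (1 + j100·0.1) = 1 + j10 → |·| ≈ 10.05, ∠ ≈ 84.29°
|G| = 200 · 1.4142 / (20.025 · 10.05) ≈ 1.4054
Gain = 20 log₁₀(1.4054) ≈ 2.96 dB
∠G = (45.00°) − (87.14° + 84.29°) = -126.43°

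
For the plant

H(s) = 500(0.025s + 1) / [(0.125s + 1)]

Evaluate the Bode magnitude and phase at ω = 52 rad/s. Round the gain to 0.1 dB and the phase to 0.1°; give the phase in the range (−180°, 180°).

41.9 dB, -28.8°

At ω = 52 rad/s:
zero (1 + j52·0.025) = 1 + j1.3 → |·| ≈ 1.6401, ∠ ≈ 52.43°
pole (1 + j52·0.125) = 1 + j6.5 → |·| ≈ 6.5765, ∠ ≈ 81.25°
|H| = 500 · 1.6401 / (6.5765) ≈ 124.69
Gain = 20 log₁₀(124.69) ≈ 41.92 dB
∠H = (52.43°) − (81.25°) = -28.82°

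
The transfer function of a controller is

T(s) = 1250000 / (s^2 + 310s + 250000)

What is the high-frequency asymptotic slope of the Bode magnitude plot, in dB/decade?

Each pole contributes −20 dB/decade at high frequency; each zero contributes +20 dB/decade.
Net: 0 zero(s) − 2 pole(s) → -40 dB/decade.

-40 dB/decade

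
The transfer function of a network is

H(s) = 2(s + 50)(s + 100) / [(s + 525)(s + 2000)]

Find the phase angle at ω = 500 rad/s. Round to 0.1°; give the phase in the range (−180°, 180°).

105.3°

At s = jω = j500:
zero (s+50): 50 + j500 → |·| = √(50²+500²) = √252500 ≈ 502.49, ∠ = arctan(500/50) ≈ 84.29°
zero (s+100): 100 + j500 → |·| = √(100²+500²) = √260000 ≈ 509.9, ∠ = arctan(500/100) ≈ 78.69°
pole (s+525): 525 + j500 → |·| = √(525²+500²) = √525625 ≈ 725, ∠ = arctan(500/525) ≈ 43.60°
pole (s+2000): 2000 + j500 → |·| = √(2000²+500²) = √4250000 ≈ 2061.6, ∠ = arctan(500/2000) ≈ 14.04°
∠H = 162.98° − 57.64° = 105.34°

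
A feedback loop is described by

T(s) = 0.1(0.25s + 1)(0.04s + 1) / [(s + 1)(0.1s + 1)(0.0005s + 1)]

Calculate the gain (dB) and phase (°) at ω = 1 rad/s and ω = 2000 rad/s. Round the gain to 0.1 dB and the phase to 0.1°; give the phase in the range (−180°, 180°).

ω = 1: -22.8 dB, -34.4°; ω = 2000: -43.0 dB, -45.5°

At ω = 1 rad/s:
zero (1 + j1·0.25) = 1 + j0.25 → |·| ≈ 1.0308, ∠ ≈ 14.04°
zero (1 + j1·0.04) = 1 + j0.04 → |·| ≈ 1.0008, ∠ ≈ 2.29°
pole (1 + j1·1) = 1 + j1 → |·| ≈ 1.4142, ∠ ≈ 45.00°
pole (1 + j1·0.1) = 1 + j0.1 → |·| ≈ 1.005, ∠ ≈ 5.71°
pole (1 + j1·0.0005) = 1 + j0.0005 → |·| ≈ 1, ∠ ≈ 0.03°
|T| = 0.1 · 1.0308 · 1.0008 / (1.4142 · 1.005 · 1) ≈ 0.072585
Gain = 20 log₁₀(0.072585) ≈ -22.78 dB
∠T = (14.04° + 2.29°) − (45.00° + 5.71° + 0.03°) = -34.41°

At ω = 2000 rad/s:
zero (1 + j2000·0.25) = 1 + j500 → |·| ≈ 500, ∠ ≈ 89.89°
zero (1 + j2000·0.04) = 1 + j80 → |·| ≈ 80.006, ∠ ≈ 89.28°
pole (1 + j2000·1) = 1 + j2000 → |·| ≈ 2000, ∠ ≈ 89.97°
pole (1 + j2000·0.1) = 1 + j200 → |·| ≈ 200, ∠ ≈ 89.71°
pole (1 + j2000·0.0005) = 1 + j1 → |·| ≈ 1.4142, ∠ ≈ 45.00°
|T| = 0.1 · 500 · 80.006 / (2000 · 200 · 1.4142) ≈ 0.0070717
Gain = 20 log₁₀(0.0070717) ≈ -43.01 dB
∠T = (89.89° + 89.28°) − (89.97° + 89.71° + 45.00°) = -45.51°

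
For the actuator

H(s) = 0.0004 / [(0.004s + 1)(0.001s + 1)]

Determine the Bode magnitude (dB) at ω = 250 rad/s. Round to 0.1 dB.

At ω = 250 rad/s:
pole (1 + j250·0.004) = 1 + j1 → |·| ≈ 1.4142, ∠ ≈ 45.00°
pole (1 + j250·0.001) = 1 + j0.25 → |·| ≈ 1.0308, ∠ ≈ 14.04°
|H| = 0.0004 · 1 / (1.4142 · 1.0308) ≈ 0.00027439
Gain = 20 log₁₀(0.00027439) ≈ -71.23 dB

-71.2 dB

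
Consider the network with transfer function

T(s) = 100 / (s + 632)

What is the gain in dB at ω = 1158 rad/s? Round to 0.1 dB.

-22.4 dB

Substitute s = j1158:
Numerator: 100 = 100 + j0
Denominator: (j1158) + 632 = 632 + j1158
|N| = √(100² + 0²) ≈ 100, ∠N ≈ 0.00°
|D| = √(632² + 1158²) ≈ 1319.2, ∠D ≈ 61.38°
|T| = 100 / 1319.2 ≈ 0.075804
Gain = 20 log₁₀(0.075804) ≈ -22.41 dB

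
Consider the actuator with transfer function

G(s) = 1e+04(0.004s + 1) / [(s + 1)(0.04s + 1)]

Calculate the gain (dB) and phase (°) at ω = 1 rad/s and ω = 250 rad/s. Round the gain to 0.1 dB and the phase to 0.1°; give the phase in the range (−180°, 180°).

At ω = 1 rad/s:
zero (1 + j1·0.004) = 1 + j0.004 → |·| ≈ 1, ∠ ≈ 0.23°
pole (1 + j1·1) = 1 + j1 → |·| ≈ 1.4142, ∠ ≈ 45.00°
pole (1 + j1·0.04) = 1 + j0.04 → |·| ≈ 1.0008, ∠ ≈ 2.29°
|G| = 1e+04 · 1 / (1.4142 · 1.0008) ≈ 7065.5
Gain = 20 log₁₀(7065.5) ≈ 76.98 dB
∠G = (0.23°) − (45.00° + 2.29°) = -47.06°

At ω = 250 rad/s:
zero (1 + j250·0.004) = 1 + j1 → |·| ≈ 1.4142, ∠ ≈ 45.00°
pole (1 + j250·1) = 1 + j250 → |·| ≈ 250, ∠ ≈ 89.77°
pole (1 + j250·0.04) = 1 + j10 → |·| ≈ 10.05, ∠ ≈ 84.29°
|G| = 1e+04 · 1.4142 / (250 · 10.05) ≈ 5.6287
Gain = 20 log₁₀(5.6287) ≈ 15.01 dB
∠G = (45.00°) − (89.77° + 84.29°) = -129.06°

ω = 1: 77.0 dB, -47.1°; ω = 250: 15.0 dB, -129.1°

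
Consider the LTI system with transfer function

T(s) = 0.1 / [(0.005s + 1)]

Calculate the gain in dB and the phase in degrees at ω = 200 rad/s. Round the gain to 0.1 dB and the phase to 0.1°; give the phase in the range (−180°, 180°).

-23.0 dB, -45.0°

At ω = 200 rad/s:
pole (1 + j200·0.005) = 1 + j1 → |·| ≈ 1.4142, ∠ ≈ 45.00°
|T| = 0.1 · 1 / (1.4142) ≈ 0.070711
Gain = 20 log₁₀(0.070711) ≈ -23.01 dB
∠T = (0°) − (45.00°) = -45.00°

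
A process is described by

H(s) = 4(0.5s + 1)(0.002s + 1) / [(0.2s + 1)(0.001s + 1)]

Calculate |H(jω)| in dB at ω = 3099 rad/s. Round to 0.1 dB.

25.7 dB

At ω = 3099 rad/s:
zero (1 + j3099·0.5) = 1 + j1549.5 → |·| ≈ 1549.5, ∠ ≈ 89.96°
zero (1 + j3099·0.002) = 1 + j6.198 → |·| ≈ 6.2782, ∠ ≈ 80.83°
pole (1 + j3099·0.2) = 1 + j619.8 → |·| ≈ 619.8, ∠ ≈ 89.91°
pole (1 + j3099·0.001) = 1 + j3.099 → |·| ≈ 3.2563, ∠ ≈ 72.12°
|H| = 4 · 1549.5 · 6.2782 / (619.8 · 3.2563) ≈ 19.28
Gain = 20 log₁₀(19.28) ≈ 25.70 dB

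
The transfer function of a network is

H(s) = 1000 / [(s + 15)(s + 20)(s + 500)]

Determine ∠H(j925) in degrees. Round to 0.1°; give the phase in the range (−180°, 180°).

At s = jω = j925:
pole (s+15): 15 + j925 → |·| = √(15²+925²) = √855850 ≈ 925.12, ∠ = arctan(925/15) ≈ 89.07°
pole (s+20): 20 + j925 → |·| = √(20²+925²) = √856025 ≈ 925.22, ∠ = arctan(925/20) ≈ 88.76°
pole (s+500): 500 + j925 → |·| = √(500²+925²) = √1105625 ≈ 1051.5, ∠ = arctan(925/500) ≈ 61.61°
∠H = 0.00° − 239.44° = -239.44° ≡ 120.56° (principal value)

120.6°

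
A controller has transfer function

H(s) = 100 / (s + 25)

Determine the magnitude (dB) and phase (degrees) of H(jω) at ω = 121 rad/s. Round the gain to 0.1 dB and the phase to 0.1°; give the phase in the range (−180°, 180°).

At s = jω = j121:
pole (s+25): 25 + j121 → |·| = √(25²+121²) = √15266 ≈ 123.56, ∠ = arctan(121/25) ≈ 78.33°
|H| = 100 / 123.56 ≈ 0.80932
Gain = 20 log₁₀(0.80932) ≈ -1.84 dB
∠H = 0.00° − 78.33° = -78.33°

-1.8 dB, -78.3°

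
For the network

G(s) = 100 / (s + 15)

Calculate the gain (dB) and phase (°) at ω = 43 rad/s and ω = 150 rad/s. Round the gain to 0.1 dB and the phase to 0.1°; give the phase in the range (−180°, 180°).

ω = 43: 6.8 dB, -70.8°; ω = 150: -3.6 dB, -84.3°

Substitute s = j43:
Numerator: 100 = 100 + j0
Denominator: (j43) + 15 = 15 + j43
|N| = √(100² + 0²) ≈ 100, ∠N ≈ 0.00°
|D| = √(15² + 43²) ≈ 45.541, ∠D ≈ 70.77°
|G| = 100 / 45.541 ≈ 2.1958
Gain = 20 log₁₀(2.1958) ≈ 6.83 dB
∠G = 0.00° − 70.77° = -70.77°

Substitute s = j150:
Numerator: 100 = 100 + j0
Denominator: (j150) + 15 = 15 + j150
|N| = √(100² + 0²) ≈ 100, ∠N ≈ 0.00°
|D| = √(15² + 150²) ≈ 150.75, ∠D ≈ 84.29°
|G| = 100 / 150.75 ≈ 0.66335
Gain = 20 log₁₀(0.66335) ≈ -3.57 dB
∠G = 0.00° − 84.29° = -84.29°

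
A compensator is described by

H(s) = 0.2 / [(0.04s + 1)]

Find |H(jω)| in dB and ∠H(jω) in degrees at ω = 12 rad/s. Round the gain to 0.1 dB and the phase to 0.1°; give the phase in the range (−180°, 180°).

At ω = 12 rad/s:
pole (1 + j12·0.04) = 1 + j0.48 → |·| ≈ 1.1092, ∠ ≈ 25.64°
|H| = 0.2 · 1 / (1.1092) ≈ 0.18031
Gain = 20 log₁₀(0.18031) ≈ -14.88 dB
∠H = (0°) − (25.64°) = -25.64°

-14.9 dB, -25.6°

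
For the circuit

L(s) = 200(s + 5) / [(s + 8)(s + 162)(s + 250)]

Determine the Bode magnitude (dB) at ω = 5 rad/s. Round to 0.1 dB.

At s = jω = j5:
zero (s+5): 5 + j5 → |·| = √(5²+5²) = √50 ≈ 7.0711, ∠ = arctan(5/5) ≈ 45.00°
pole (s+8): 8 + j5 → |·| = √(8²+5²) = √89 ≈ 9.434, ∠ = arctan(5/8) ≈ 32.01°
pole (s+162): 162 + j5 → |·| = √(162²+5²) = √26269 ≈ 162.08, ∠ = arctan(5/162) ≈ 1.77°
pole (s+250): 250 + j5 → |·| = √(250²+5²) = √62525 ≈ 250.05, ∠ = arctan(5/250) ≈ 1.15°
|L| = 200 · 7.0711 / 3.8234e+05 ≈ 0.0036989
Gain = 20 log₁₀(0.0036989) ≈ -48.64 dB

-48.6 dB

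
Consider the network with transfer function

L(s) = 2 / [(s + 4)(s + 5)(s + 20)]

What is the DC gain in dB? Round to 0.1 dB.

-46.0 dB

L(0) = 2 / (4·5·20) = 0.005
20 log₁₀(0.005) ≈ -46.02 dB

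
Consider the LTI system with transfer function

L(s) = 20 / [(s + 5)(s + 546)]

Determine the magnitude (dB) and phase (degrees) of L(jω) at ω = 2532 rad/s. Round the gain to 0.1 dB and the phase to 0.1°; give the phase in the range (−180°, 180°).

-110.3 dB, -167.7°

At s = jω = j2532:
pole (s+5): 5 + j2532 → |·| = √(5²+2532²) = √6411049 ≈ 2532, ∠ = arctan(2532/5) ≈ 89.89°
pole (s+546): 546 + j2532 → |·| = √(546²+2532²) = √6709140 ≈ 2590.2, ∠ = arctan(2532/546) ≈ 77.83°
|L| = 20 / 6.5584e+06 ≈ 3.0495e-06
Gain = 20 log₁₀(3.0495e-06) ≈ -110.32 dB
∠L = 0.00° − 167.72° = -167.72°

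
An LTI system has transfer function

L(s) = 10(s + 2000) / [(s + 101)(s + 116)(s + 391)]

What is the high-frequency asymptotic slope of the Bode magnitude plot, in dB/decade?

Each pole contributes −20 dB/decade at high frequency; each zero contributes +20 dB/decade.
Net: 1 zero(s) − 3 pole(s) → -40 dB/decade.

-40 dB/decade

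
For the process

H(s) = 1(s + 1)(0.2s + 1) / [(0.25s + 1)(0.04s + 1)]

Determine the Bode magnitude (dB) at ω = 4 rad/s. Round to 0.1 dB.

At ω = 4 rad/s:
zero (1 + j4·1) = 1 + j4 → |·| ≈ 4.1231, ∠ ≈ 75.96°
zero (1 + j4·0.2) = 1 + j0.8 → |·| ≈ 1.2806, ∠ ≈ 38.66°
pole (1 + j4·0.25) = 1 + j1 → |·| ≈ 1.4142, ∠ ≈ 45.00°
pole (1 + j4·0.04) = 1 + j0.16 → |·| ≈ 1.0127, ∠ ≈ 9.09°
|H| = 1 · 4.1231 · 1.2806 / (1.4142 · 1.0127) ≈ 3.6868
Gain = 20 log₁₀(3.6868) ≈ 11.33 dB

11.3 dB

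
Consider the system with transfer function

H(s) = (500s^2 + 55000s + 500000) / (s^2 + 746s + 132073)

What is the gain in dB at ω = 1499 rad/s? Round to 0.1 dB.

Substitute s = j1499:
Numerator: 500(j1499)^2 + 55000(j1499) + 500000 = -1123000500 + j82445000
Denominator: (j1499)^2 + 746(j1499) + 132073 = -2114928 + j1118254
|N| = √(1123000500² + 82445000²) ≈ 1.126e+09, ∠N ≈ 175.80°
|D| = √(2114928² + 1118254²) ≈ 2.3924e+06, ∠D ≈ 152.13°
|H| = 1.126e+09 / 2.3924e+06 ≈ 470.66
Gain = 20 log₁₀(470.66) ≈ 53.45 dB

53.5 dB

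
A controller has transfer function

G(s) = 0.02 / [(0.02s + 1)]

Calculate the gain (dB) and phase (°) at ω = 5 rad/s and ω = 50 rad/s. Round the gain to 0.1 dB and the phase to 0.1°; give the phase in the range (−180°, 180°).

ω = 5: -34.0 dB, -5.7°; ω = 50: -37.0 dB, -45.0°

At ω = 5 rad/s:
pole (1 + j5·0.02) = 1 + j0.1 → |·| ≈ 1.005, ∠ ≈ 5.71°
|G| = 0.02 · 1 / (1.005) ≈ 0.0199
Gain = 20 log₁₀(0.0199) ≈ -34.02 dB
∠G = (0°) − (5.71°) = -5.71°

At ω = 50 rad/s:
pole (1 + j50·0.02) = 1 + j1 → |·| ≈ 1.4142, ∠ ≈ 45.00°
|G| = 0.02 · 1 / (1.4142) ≈ 0.014142
Gain = 20 log₁₀(0.014142) ≈ -36.99 dB
∠G = (0°) − (45.00°) = -45.00°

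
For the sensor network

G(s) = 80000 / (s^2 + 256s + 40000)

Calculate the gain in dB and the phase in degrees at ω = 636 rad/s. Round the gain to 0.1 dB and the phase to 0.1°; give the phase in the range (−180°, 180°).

-14.0 dB, -155.9°

At s = jω = j636:
quadratic: (j636)² + 256·j636 + 40000 = -364496 + j162816 → |·| ≈ 3.9921e+05, ∠ ≈ 155.93°
|G| = 80000 / 3.9921e+05 ≈ 0.2004
Gain = 20 log₁₀(0.2004) ≈ -13.96 dB
∠G = 0.00° − 155.93° = -155.93°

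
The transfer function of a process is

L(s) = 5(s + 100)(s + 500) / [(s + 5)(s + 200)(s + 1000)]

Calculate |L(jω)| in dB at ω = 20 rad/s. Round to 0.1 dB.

-24.2 dB

At s = jω = j20:
zero (s+100): 100 + j20 → |·| = √(100²+20²) = √10400 ≈ 101.98, ∠ = arctan(20/100) ≈ 11.31°
zero (s+500): 500 + j20 → |·| = √(500²+20²) = √250400 ≈ 500.4, ∠ = arctan(20/500) ≈ 2.29°
pole (s+5): 5 + j20 → |·| = √(5²+20²) = √425 ≈ 20.616, ∠ = arctan(20/5) ≈ 75.96°
pole (s+200): 200 + j20 → |·| = √(200²+20²) = √40400 ≈ 201, ∠ = arctan(20/200) ≈ 5.71°
pole (s+1000): 1000 + j20 → |·| = √(1000²+20²) = √1000400 ≈ 1000.2, ∠ = arctan(20/1000) ≈ 1.15°
|L| = 5 · 51031 / 4.1446e+06 ≈ 0.061563
Gain = 20 log₁₀(0.061563) ≈ -24.21 dB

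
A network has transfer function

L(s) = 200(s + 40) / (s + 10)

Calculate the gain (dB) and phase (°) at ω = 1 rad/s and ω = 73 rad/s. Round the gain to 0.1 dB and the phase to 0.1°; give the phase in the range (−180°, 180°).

At s = jω = j1:
zero (s+40): 40 + j1 → |·| = √(40²+1²) = √1601 ≈ 40.012, ∠ = arctan(1/40) ≈ 1.43°
pole (s+10): 10 + j1 → |·| = √(10²+1²) = √101 ≈ 10.05, ∠ = arctan(1/10) ≈ 5.71°
|L| = 200 · 40.012 / 10.05 ≈ 796.26
Gain = 20 log₁₀(796.26) ≈ 58.02 dB
∠L = 1.43° − 5.71° = -4.28°

At s = jω = j73:
zero (s+40): 40 + j73 → |·| = √(40²+73²) = √6929 ≈ 83.241, ∠ = arctan(73/40) ≈ 61.28°
pole (s+10): 10 + j73 → |·| = √(10²+73²) = √5429 ≈ 73.682, ∠ = arctan(73/10) ≈ 82.20°
|L| = 200 · 83.241 / 73.682 ≈ 225.95
Gain = 20 log₁₀(225.95) ≈ 47.08 dB
∠L = 61.28° − 82.20° = -20.92°

ω = 1: 58.0 dB, -4.3°; ω = 73: 47.1 dB, -20.9°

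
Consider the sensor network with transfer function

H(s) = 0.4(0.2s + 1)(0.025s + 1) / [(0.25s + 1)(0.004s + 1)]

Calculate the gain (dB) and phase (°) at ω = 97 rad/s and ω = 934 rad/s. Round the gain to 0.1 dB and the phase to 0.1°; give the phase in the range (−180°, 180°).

At ω = 97 rad/s:
zero (1 + j97·0.2) = 1 + j19.4 → |·| ≈ 19.426, ∠ ≈ 87.05°
zero (1 + j97·0.025) = 1 + j2.425 → |·| ≈ 2.6231, ∠ ≈ 67.59°
pole (1 + j97·0.25) = 1 + j24.25 → |·| ≈ 24.271, ∠ ≈ 87.64°
pole (1 + j97·0.004) = 1 + j0.388 → |·| ≈ 1.0726, ∠ ≈ 21.21°
|H| = 0.4 · 19.426 · 2.6231 / (24.271 · 1.0726) ≈ 0.78295
Gain = 20 log₁₀(0.78295) ≈ -2.13 dB
∠H = (87.05° + 67.59°) − (87.64° + 21.21°) = 45.79°

At ω = 934 rad/s:
zero (1 + j934·0.2) = 1 + j186.8 → |·| ≈ 186.8, ∠ ≈ 89.69°
zero (1 + j934·0.025) = 1 + j23.35 → |·| ≈ 23.371, ∠ ≈ 87.55°
pole (1 + j934·0.25) = 1 + j233.5 → |·| ≈ 233.5, ∠ ≈ 89.75°
pole (1 + j934·0.004) = 1 + j3.736 → |·| ≈ 3.8675, ∠ ≈ 75.02°
|H| = 0.4 · 186.8 · 23.371 / (233.5 · 3.8675) ≈ 1.9337
Gain = 20 log₁₀(1.9337) ≈ 5.73 dB
∠H = (89.69° + 87.55°) − (89.75° + 75.02°) = 12.47°

ω = 97: -2.1 dB, 45.8°; ω = 934: 5.7 dB, 12.5°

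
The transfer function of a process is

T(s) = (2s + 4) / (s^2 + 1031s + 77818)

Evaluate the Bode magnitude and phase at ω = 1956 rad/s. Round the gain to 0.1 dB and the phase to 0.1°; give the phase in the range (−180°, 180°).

Substitute s = j1956:
Numerator: 2(j1956) + 4 = 4 + j3912
Denominator: (j1956)^2 + 1031(j1956) + 77818 = -3748118 + j2016636
|N| = √(4² + 3912²) ≈ 3912, ∠N ≈ 89.94°
|D| = √(3748118² + 2016636²) ≈ 4.2562e+06, ∠D ≈ 151.72°
|T| = 3912 / 4.2562e+06 ≈ 0.00091913
Gain = 20 log₁₀(0.00091913) ≈ -60.73 dB
∠T = 89.94° − 151.72° = -61.78°

-60.7 dB, -61.8°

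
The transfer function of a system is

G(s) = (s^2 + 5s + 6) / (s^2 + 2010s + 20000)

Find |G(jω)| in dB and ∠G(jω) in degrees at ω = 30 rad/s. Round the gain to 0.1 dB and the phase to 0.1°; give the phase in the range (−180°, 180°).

Substitute s = j30:
Numerator: (j30)^2 + 5(j30) + 6 = -894 + j150
Denominator: (j30)^2 + 2010(j30) + 20000 = 19100 + j60300
|N| = √(894² + 150²) ≈ 906.5, ∠N ≈ 170.48°
|D| = √(19100² + 60300²) ≈ 63253, ∠D ≈ 72.42°
|G| = 906.5 / 63253 ≈ 0.014331
Gain = 20 log₁₀(0.014331) ≈ -36.87 dB
∠G = 170.48° − 72.42° = 98.06°

-36.9 dB, 98.1°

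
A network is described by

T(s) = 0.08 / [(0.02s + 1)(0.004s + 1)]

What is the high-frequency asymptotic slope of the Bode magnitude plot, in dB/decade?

Each pole contributes −20 dB/decade at high frequency; each zero contributes +20 dB/decade.
Net: 0 zero(s) − 2 pole(s) → -40 dB/decade.

-40 dB/decade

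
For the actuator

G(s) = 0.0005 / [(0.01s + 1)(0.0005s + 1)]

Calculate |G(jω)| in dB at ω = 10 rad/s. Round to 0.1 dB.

-66.1 dB

At ω = 10 rad/s:
pole (1 + j10·0.01) = 1 + j0.1 → |·| ≈ 1.005, ∠ ≈ 5.71°
pole (1 + j10·0.0005) = 1 + j0.005 → |·| ≈ 1, ∠ ≈ 0.29°
|G| = 0.0005 · 1 / (1.005 · 1) ≈ 0.00049751
Gain = 20 log₁₀(0.00049751) ≈ -66.06 dB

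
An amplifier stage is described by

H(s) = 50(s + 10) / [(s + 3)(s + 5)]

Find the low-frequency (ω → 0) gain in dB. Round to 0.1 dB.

30.5 dB

H(0) = 50·10 / (3·5) ≈ 33.333
20 log₁₀(33.333) ≈ 30.46 dB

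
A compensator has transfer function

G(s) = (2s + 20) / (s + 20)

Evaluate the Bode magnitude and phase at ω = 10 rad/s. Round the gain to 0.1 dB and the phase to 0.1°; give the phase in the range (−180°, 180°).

Substitute s = j10:
Numerator: 2(j10) + 20 = 20 + j20
Denominator: (j10) + 20 = 20 + j10
|N| = √(20² + 20²) ≈ 28.284, ∠N ≈ 45.00°
|D| = √(20² + 10²) ≈ 22.361, ∠D ≈ 26.57°
|G| = 28.284 / 22.361 ≈ 1.2649
Gain = 20 log₁₀(1.2649) ≈ 2.04 dB
∠G = 45.00° − 26.57° = 18.43°

2.0 dB, 18.4°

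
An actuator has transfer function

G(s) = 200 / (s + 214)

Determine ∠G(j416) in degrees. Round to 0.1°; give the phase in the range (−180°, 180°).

-62.8°

At s = jω = j416:
pole (s+214): 214 + j416 → |·| = √(214²+416²) = √218852 ≈ 467.82, ∠ = arctan(416/214) ≈ 62.78°
∠G = 0.00° − 62.78° = -62.78°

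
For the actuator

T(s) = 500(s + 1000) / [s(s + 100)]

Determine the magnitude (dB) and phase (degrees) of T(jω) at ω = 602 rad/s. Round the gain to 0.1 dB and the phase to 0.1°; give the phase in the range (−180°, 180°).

At s = jω = j602:
zero (s+1000): 1000 + j602 → |·| = √(1000²+602²) = √1362404 ≈ 1167.2, ∠ = arctan(602/1000) ≈ 31.05°
pole (s+100): 100 + j602 → |·| = √(100²+602²) = √372404 ≈ 610.25, ∠ = arctan(602/100) ≈ 80.57°
pole at origin: |s| = 602, ∠ = 90.00° (in denominator)
|T| = 500 · 1167.2 / 3.6737e+05 ≈ 1.5886
Gain = 20 log₁₀(1.5886) ≈ 4.02 dB
∠T = 31.05° − 170.57° = -139.52°

4.0 dB, -139.5°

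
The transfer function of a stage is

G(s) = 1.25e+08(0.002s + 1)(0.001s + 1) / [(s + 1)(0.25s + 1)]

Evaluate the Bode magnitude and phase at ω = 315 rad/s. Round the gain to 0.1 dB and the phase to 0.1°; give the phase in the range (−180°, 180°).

At ω = 315 rad/s:
zero (1 + j315·0.002) = 1 + j0.63 → |·| ≈ 1.1819, ∠ ≈ 32.21°
zero (1 + j315·0.001) = 1 + j0.315 → |·| ≈ 1.0484, ∠ ≈ 17.48°
pole (1 + j315·1) = 1 + j315 → |·| ≈ 315, ∠ ≈ 89.82°
pole (1 + j315·0.25) = 1 + j78.75 → |·| ≈ 78.756, ∠ ≈ 89.27°
|G| = 1.25e+08 · 1.1819 · 1.0484 / (315 · 78.756) ≈ 6243.4
Gain = 20 log₁₀(6243.4) ≈ 75.91 dB
∠G = (32.21° + 17.48°) − (89.82° + 89.27°) = -129.40°

75.9 dB, -129.4°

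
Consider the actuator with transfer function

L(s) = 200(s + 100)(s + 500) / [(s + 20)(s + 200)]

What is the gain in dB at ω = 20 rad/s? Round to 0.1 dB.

At s = jω = j20:
zero (s+100): 100 + j20 → |·| = √(100²+20²) = √10400 ≈ 101.98, ∠ = arctan(20/100) ≈ 11.31°
zero (s+500): 500 + j20 → |·| = √(500²+20²) = √250400 ≈ 500.4, ∠ = arctan(20/500) ≈ 2.29°
pole (s+20): 20 + j20 → |·| = √(20²+20²) = √800 ≈ 28.284, ∠ = arctan(20/20) ≈ 45.00°
pole (s+200): 200 + j20 → |·| = √(200²+20²) = √40400 ≈ 201, ∠ = arctan(20/200) ≈ 5.71°
|L| = 200 · 51031 / 5685.1 ≈ 1795.3
Gain = 20 log₁₀(1795.3) ≈ 65.08 dB

65.1 dB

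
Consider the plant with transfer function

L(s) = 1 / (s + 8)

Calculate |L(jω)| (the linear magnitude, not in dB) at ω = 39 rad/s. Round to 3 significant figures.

0.0251

At s = jω = j39:
pole (s+8): 8 + j39 → |·| = √(8²+39²) = √1585 ≈ 39.812, ∠ = arctan(39/8) ≈ 78.41°
|L| = 1 / 39.812 ≈ 0.025118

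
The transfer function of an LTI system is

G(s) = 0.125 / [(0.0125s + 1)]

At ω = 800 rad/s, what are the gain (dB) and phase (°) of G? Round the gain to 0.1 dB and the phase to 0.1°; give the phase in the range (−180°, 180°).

-38.1 dB, -84.3°

At ω = 800 rad/s:
pole (1 + j800·0.0125) = 1 + j10 → |·| ≈ 10.05, ∠ ≈ 84.29°
|G| = 0.125 · 1 / (10.05) ≈ 0.012438
Gain = 20 log₁₀(0.012438) ≈ -38.10 dB
∠G = (0°) − (84.29°) = -84.29°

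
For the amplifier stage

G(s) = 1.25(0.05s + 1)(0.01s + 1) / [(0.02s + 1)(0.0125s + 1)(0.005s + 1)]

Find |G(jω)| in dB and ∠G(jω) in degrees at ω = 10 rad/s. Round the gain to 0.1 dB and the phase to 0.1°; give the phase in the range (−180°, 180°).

At ω = 10 rad/s:
zero (1 + j10·0.05) = 1 + j0.5 → |·| ≈ 1.118, ∠ ≈ 26.57°
zero (1 + j10·0.01) = 1 + j0.1 → |·| ≈ 1.005, ∠ ≈ 5.71°
pole (1 + j10·0.02) = 1 + j0.2 → |·| ≈ 1.0198, ∠ ≈ 11.31°
pole (1 + j10·0.0125) = 1 + j0.125 → |·| ≈ 1.0078, ∠ ≈ 7.13°
pole (1 + j10·0.005) = 1 + j0.05 → |·| ≈ 1.0012, ∠ ≈ 2.86°
|G| = 1.25 · 1.118 · 1.005 / (1.0198 · 1.0078 · 1.0012) ≈ 1.3649
Gain = 20 log₁₀(1.3649) ≈ 2.70 dB
∠G = (26.57° + 5.71°) − (11.31° + 7.13° + 2.86°) = 10.98°

2.7 dB, 11.0°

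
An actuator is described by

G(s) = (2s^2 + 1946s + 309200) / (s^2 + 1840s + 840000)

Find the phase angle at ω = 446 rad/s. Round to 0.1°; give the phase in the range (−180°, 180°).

43.8°

Substitute s = j446:
Numerator: 2(j446)^2 + 1946(j446) + 309200 = -88632 + j867916
Denominator: (j446)^2 + 1840(j446) + 840000 = 641084 + j820640
|N| = √(88632² + 867916²) ≈ 8.7243e+05, ∠N ≈ 95.83°
|D| = √(641084² + 820640²) ≈ 1.0414e+06, ∠D ≈ 52.00°
∠G = 95.83° − 52.00° = 43.83°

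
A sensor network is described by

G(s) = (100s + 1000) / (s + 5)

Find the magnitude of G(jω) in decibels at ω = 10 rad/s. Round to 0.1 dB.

42.0 dB

Substitute s = j10:
Numerator: 100(j10) + 1000 = 1000 + j1000
Denominator: (j10) + 5 = 5 + j10
|N| = √(1000² + 1000²) ≈ 1414.2, ∠N ≈ 45.00°
|D| = √(5² + 10²) ≈ 11.18, ∠D ≈ 63.43°
|G| = 1414.2 / 11.18 ≈ 126.49
Gain = 20 log₁₀(126.49) ≈ 42.04 dB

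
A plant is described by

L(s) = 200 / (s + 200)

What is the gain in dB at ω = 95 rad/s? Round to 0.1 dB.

Substitute s = j95:
Numerator: 200 = 200 + j0
Denominator: (j95) + 200 = 200 + j95
|N| = √(200² + 0²) ≈ 200, ∠N ≈ 0.00°
|D| = √(200² + 95²) ≈ 221.42, ∠D ≈ 25.41°
|L| = 200 / 221.42 ≈ 0.90326
Gain = 20 log₁₀(0.90326) ≈ -0.88 dB

-0.9 dB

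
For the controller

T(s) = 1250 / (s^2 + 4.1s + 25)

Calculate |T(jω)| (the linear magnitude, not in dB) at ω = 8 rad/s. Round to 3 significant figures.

At s = jω = j8:
quadratic: (j8)² + 4.1·j8 + 25 = -39 + j32.8 → |·| ≈ 50.959, ∠ ≈ 139.94°
|T| = 1250 / 50.959 ≈ 24.53

24.5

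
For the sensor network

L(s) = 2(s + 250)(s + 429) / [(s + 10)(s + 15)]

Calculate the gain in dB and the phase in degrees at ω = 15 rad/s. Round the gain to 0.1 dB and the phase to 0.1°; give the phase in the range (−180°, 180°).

At s = jω = j15:
zero (s+250): 250 + j15 → |·| = √(250²+15²) = √62725 ≈ 250.45, ∠ = arctan(15/250) ≈ 3.43°
zero (s+429): 429 + j15 → |·| = √(429²+15²) = √184266 ≈ 429.26, ∠ = arctan(15/429) ≈ 2.00°
pole (s+10): 10 + j15 → |·| = √(10²+15²) = √325 ≈ 18.028, ∠ = arctan(15/10) ≈ 56.31°
pole (s+15): 15 + j15 → |·| = √(15²+15²) = √450 ≈ 21.213, ∠ = arctan(15/15) ≈ 45.00°
|L| = 2 · 1.0751e+05 / 382.43 ≈ 562.25
Gain = 20 log₁₀(562.25) ≈ 55.00 dB
∠L = 5.43° − 101.31° = -95.88°

55.0 dB, -95.9°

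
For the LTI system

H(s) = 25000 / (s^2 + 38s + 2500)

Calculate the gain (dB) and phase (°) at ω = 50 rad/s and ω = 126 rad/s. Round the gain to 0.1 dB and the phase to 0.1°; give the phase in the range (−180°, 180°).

At s = jω = j50:
quadratic: (j50)² + 38·j50 + 2500 = 0 + j1900 → |·| ≈ 1900, ∠ ≈ 90.00°
|H| = 25000 / 1900 ≈ 13.158
Gain = 20 log₁₀(13.158) ≈ 22.38 dB
∠H = 0.00° − 90.00° = -90.00°

At s = jω = j126:
quadratic: (j126)² + 38·j126 + 2500 = -13376 + j4788 → |·| ≈ 14207, ∠ ≈ 160.30°
|H| = 25000 / 14207 ≈ 1.7597
Gain = 20 log₁₀(1.7597) ≈ 4.91 dB
∠H = 0.00° − 160.30° = -160.30°

ω = 50: 22.4 dB, -90.0°; ω = 126: 4.9 dB, -160.3°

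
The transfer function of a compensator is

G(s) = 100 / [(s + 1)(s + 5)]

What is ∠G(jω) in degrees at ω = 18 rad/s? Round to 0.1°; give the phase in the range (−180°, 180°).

-161.3°

At s = jω = j18:
pole (s+1): 1 + j18 → |·| = √(1²+18²) = √325 ≈ 18.028, ∠ = arctan(18/1) ≈ 86.82°
pole (s+5): 5 + j18 → |·| = √(5²+18²) = √349 ≈ 18.682, ∠ = arctan(18/5) ≈ 74.48°
∠G = 0.00° − 161.30° = -161.30°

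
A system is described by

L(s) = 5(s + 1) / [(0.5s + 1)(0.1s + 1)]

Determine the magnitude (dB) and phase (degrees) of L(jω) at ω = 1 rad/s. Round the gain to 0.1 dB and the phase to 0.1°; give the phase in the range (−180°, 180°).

At ω = 1 rad/s:
zero (1 + j1·1) = 1 + j1 → |·| ≈ 1.4142, ∠ ≈ 45.00°
pole (1 + j1·0.5) = 1 + j0.5 → |·| ≈ 1.118, ∠ ≈ 26.57°
pole (1 + j1·0.1) = 1 + j0.1 → |·| ≈ 1.005, ∠ ≈ 5.71°
|L| = 5 · 1.4142 / (1.118 · 1.005) ≈ 6.2932
Gain = 20 log₁₀(6.2932) ≈ 15.98 dB
∠L = (45.00°) − (26.57° + 5.71°) = 12.72°

16.0 dB, 12.7°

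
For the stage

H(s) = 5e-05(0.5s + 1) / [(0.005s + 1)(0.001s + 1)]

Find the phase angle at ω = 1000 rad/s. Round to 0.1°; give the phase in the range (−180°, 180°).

-33.8°

At ω = 1000 rad/s:
zero (1 + j1000·0.5) = 1 + j500 → |·| ≈ 500, ∠ ≈ 89.89°
pole (1 + j1000·0.005) = 1 + j5 → |·| ≈ 5.099, ∠ ≈ 78.69°
pole (1 + j1000·0.001) = 1 + j1 → |·| ≈ 1.4142, ∠ ≈ 45.00°
∠H = (89.89°) − (78.69° + 45.00°) = -33.80°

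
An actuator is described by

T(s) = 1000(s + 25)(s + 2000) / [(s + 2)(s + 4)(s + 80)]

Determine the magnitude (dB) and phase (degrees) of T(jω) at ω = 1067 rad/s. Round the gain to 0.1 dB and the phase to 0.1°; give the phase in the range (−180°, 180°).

6.0 dB, -148.7°

At s = jω = j1067:
zero (s+25): 25 + j1067 → |·| = √(25²+1067²) = √1139114 ≈ 1067.3, ∠ = arctan(1067/25) ≈ 88.66°
zero (s+2000): 2000 + j1067 → |·| = √(2000²+1067²) = √5138489 ≈ 2266.8, ∠ = arctan(1067/2000) ≈ 28.08°
pole (s+2): 2 + j1067 → |·| = √(2²+1067²) = √1138493 ≈ 1067, ∠ = arctan(1067/2) ≈ 89.89°
pole (s+4): 4 + j1067 → |·| = √(4²+1067²) = √1138505 ≈ 1067, ∠ = arctan(1067/4) ≈ 89.79°
pole (s+80): 80 + j1067 → |·| = √(80²+1067²) = √1144889 ≈ 1070, ∠ = arctan(1067/80) ≈ 85.71°
|T| = 1000 · 2.4194e+06 / 1.2182e+09 ≈ 1.986
Gain = 20 log₁₀(1.986) ≈ 5.96 dB
∠T = 116.74° − 265.39° = -148.65°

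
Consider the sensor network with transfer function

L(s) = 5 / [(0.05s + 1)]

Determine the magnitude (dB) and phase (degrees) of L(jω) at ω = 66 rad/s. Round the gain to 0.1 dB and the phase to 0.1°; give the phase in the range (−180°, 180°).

At ω = 66 rad/s:
pole (1 + j66·0.05) = 1 + j3.3 → |·| ≈ 3.4482, ∠ ≈ 73.14°
|L| = 5 · 1 / (3.4482) ≈ 1.45
Gain = 20 log₁₀(1.45) ≈ 3.23 dB
∠L = (0°) − (73.14°) = -73.14°

3.2 dB, -73.1°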